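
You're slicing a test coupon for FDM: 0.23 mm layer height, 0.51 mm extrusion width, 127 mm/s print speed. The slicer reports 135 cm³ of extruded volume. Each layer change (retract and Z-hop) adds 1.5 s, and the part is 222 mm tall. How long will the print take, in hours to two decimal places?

Extrusion cross-section = 0.23 × 0.51 = 0.1173 mm².
Total extruded path = 135000/0.1173 = 1150895.1 mm.
Time extruding = 1150895.1 / 127, so 9062.2 s.
Number of layers: 222 / 0.23 → 966 (rounded up).
Layer-change overhead = 966 × 1.5 = 1449 s.
Total = 9062.2 + 1449 = 10511.2 s = 2.92 hours.

2.92 hours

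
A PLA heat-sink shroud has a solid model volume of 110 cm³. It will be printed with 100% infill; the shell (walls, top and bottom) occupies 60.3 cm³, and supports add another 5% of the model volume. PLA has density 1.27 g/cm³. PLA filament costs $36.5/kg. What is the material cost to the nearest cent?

$5.35

Volume inside the shell: 110 − 60.3 → 49.7 cm³.
Infill deposited: 1.00 × 49.7 → 49.7 cm³.
Support = 0.05 × 110, so 5.5 cm³.
Deposited volume: 60.3 + 49.7 + 5.5 → 115.5 cm³.
Mass = 115.5 × 1.27, so 146.685 g.
At $36.5/kg: 146.685/1000 × 36.5 = $5.35.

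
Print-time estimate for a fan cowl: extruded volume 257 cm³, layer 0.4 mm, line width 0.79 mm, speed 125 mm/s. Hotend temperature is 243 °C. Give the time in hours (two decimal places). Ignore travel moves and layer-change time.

1.81 hours

Line area: 0.4 × 0.79 → 0.316 mm².
Toolpath length = 257 cm³ / 0.316 mm² = 257000 / 0.316 = 813291.1 mm.
Time extruding = 813291.1 / 125 = 6506.3 s.
6506.3 s = 1.81 hours.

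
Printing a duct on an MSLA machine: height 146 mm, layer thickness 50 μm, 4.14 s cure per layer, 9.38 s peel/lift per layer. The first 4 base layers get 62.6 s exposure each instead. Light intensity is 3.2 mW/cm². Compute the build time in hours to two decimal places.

Layer count = ceil(146 / 0.05) = 2920.
Base layers: 4 × (62.6 + 9.38) → 287.92 s.
Regular layers = 2916 × (4.14 + 9.38), so 39424.32 s.
Sum: 287.92 + 39424.32 = 39712.24 s → 11.03 hours.

11.03 hours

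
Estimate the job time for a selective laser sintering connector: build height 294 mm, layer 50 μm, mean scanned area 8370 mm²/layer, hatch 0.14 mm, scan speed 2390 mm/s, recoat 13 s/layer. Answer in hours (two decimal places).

62.09 hours

Layer count = ceil(294 / 0.05) = 5880.
Per-layer scan distance: 8370 / 0.14 → 59785.7 mm.
Scan time per layer = 59785.7 / 2390, so 25.0149 s.
Time per layer = 25.0149 + 13 = 38.0149 s.
Total: 5880 × 38.0149 s = 223527.612 s → 62.09 hours.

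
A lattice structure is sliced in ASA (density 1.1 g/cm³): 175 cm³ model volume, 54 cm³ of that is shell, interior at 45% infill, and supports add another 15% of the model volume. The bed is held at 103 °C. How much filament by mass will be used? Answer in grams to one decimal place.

Volume inside the shell = 175 − 54, so 121 cm³.
Infill volume = 0.45 × 121 = 54.45 cm³.
Support = 0.15 × 175, so 26.25 cm³.
Deposited volume = 54 + 54.45 + 26.25, so 134.7 cm³.
Mass = 134.7 × 1.1 = 148.17 g.

148.2 g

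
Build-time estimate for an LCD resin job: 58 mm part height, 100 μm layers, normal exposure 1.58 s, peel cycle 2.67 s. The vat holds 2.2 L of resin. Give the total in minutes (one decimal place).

Number of layers: 58 / 0.1 → 580 (rounded up).
Per-layer time = 1.58 + 2.67, so 4.25 s.
Total = 580 × 4.25 = 2465 s = 41.1 minutes.

41.1 minutes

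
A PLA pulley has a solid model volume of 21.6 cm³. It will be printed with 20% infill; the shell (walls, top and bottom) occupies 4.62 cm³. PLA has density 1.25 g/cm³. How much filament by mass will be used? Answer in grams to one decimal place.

Infill region: 21.6 − 4.62 → 16.98 cm³.
Deposited infill: 0.20 × 16.98 → 3.396 cm³.
Total printed volume = 4.62 + 3.396, so 8.016 cm³.
Mass = 8.016 × 1.25 = 10.02 g.

10.0 g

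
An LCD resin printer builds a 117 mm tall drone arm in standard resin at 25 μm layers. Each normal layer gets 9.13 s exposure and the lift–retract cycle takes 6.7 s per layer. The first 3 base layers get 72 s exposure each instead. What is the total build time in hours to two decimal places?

Number of layers: 117 / 0.025 → 4680 (rounded up).
Bottom layers = 3 × (72 + 6.7) = 236.1 s.
Regular layers = 4677 × (9.13 + 6.7), so 74036.91 s.
Sum: 236.1 + 74036.91 = 74273.01 s → 20.63 hours.

20.63 hours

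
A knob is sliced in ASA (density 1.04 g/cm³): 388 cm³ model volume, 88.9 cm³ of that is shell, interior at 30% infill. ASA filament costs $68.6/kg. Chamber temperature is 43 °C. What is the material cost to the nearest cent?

Volume inside the shell = 388 − 88.9 = 299.1 cm³.
Infill volume: 0.30 × 299.1 → 89.73 cm³.
Total extruded: 88.9 + 89.73 → 178.63 cm³.
Mass = 178.63 × 1.04, so 185.7752 g.
Cost = 185.7752 g / 1000 × $68.6/kg = $12.74.

$12.74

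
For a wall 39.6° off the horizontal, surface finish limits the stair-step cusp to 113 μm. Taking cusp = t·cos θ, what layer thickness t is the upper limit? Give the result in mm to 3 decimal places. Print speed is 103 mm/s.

t = h_c / cos θ = 0.113 / 0.7705 = 0.147 mm.

0.147 mm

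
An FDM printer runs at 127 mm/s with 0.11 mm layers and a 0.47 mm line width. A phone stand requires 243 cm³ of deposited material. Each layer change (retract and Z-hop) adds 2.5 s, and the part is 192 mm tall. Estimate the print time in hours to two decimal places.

11.49 hours

Bead cross-section = 0.11 × 0.47 = 0.0517 mm².
Toolpath length = 243 cm³ / 0.0517 mm² = 243000 / 0.0517 = 4700193.4 mm.
Time extruding: 4700193.4 / 127 → 37009.4 s.
Number of layers: 192 / 0.11 → 1746 (rounded up).
Z-hop total = 1746 × 2.5, so 4365 s.
Total = 37009.4 + 4365 = 41374.4 s = 11.49 hours.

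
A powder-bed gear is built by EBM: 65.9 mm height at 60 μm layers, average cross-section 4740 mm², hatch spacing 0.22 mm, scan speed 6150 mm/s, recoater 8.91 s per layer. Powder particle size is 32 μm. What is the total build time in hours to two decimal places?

3.79 hours

Number of layers: 65.9 / 0.06 → 1099 (rounded up).
Per-layer scan distance = 4740 / 0.22 = 21545.5 mm.
Beam time per layer = 21545.5 / 6150 = 3.5033 s.
Time per layer = 3.5033 + 8.91, so 12.4133 s.
Total: 1099 × 12.4133 s = 13642.2167 s → 3.79 hours.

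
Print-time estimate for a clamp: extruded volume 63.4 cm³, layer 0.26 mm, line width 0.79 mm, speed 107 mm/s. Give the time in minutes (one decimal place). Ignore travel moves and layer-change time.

Bead cross-section = 0.26 × 0.79, so 0.2054 mm².
Toolpath length = 63.4 cm³ / 0.2054 mm² = 63400 / 0.2054 = 308666 mm.
Extrusion time = 308666 / 107, so 2884.7 s.
In the requested units: 2884.7 s = 48.1 minutes.

48.1 minutes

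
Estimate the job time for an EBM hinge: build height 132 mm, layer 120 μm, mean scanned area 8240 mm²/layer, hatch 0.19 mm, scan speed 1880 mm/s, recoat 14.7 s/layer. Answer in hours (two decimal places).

11.54 hours

Layer count = ceil(132 / 0.12) = 1100.
Hatch length per layer = 8240 / 0.19, so 43368.4 mm.
Per-layer scan time = 43368.4 / 1880 = 23.0683 s.
Time per layer = 23.0683 + 14.7 = 37.7683 s.
Build time = 1100 × 37.7683 = 41545.13 s = 11.54 hours.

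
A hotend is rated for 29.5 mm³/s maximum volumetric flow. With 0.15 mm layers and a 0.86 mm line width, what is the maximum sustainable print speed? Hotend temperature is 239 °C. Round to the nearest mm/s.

Bead cross-section = 0.15 × 0.86 = 0.129 mm².
Max speed = 29.5 / 0.129 = 228.68 ≈ 229 mm/s.

229 mm/s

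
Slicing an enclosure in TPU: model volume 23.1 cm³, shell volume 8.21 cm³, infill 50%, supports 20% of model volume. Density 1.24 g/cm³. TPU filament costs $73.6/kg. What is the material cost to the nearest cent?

$1.85

Volume inside the shell: 23.1 − 8.21 → 14.89 cm³.
Deposited infill = 0.50 × 14.89 = 7.445 cm³.
Support = 0.20 × 23.1 = 4.62 cm³.
Total printed volume = 8.21 + 7.445 + 4.62 = 20.275 cm³.
Mass: 20.275 × 1.24 → 25.141 g.
Cost = 25.141 g / 1000 × $73.6/kg = $1.85.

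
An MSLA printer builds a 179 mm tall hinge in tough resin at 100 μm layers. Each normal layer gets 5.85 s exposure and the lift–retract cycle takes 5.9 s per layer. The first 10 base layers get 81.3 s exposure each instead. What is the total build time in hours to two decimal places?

6.05 hours

Layers = ⌈179/0.1⌉ = 1790.
Burn-in layers = 10 × (81.3 + 5.9) = 872 s.
Normal layers: 1780 × (5.85 + 5.9) → 20915 s.
Total = 872 + 20915 = 21787 s = 6.05 hours.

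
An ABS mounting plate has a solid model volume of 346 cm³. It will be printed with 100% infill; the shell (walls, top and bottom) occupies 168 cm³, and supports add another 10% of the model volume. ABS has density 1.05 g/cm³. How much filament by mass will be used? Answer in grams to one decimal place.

399.6 g

Interior volume = 346 − 168, so 178 cm³.
Infill deposited = 1.00 × 178, so 178 cm³.
Support = 0.10 × 346 = 34.6 cm³.
Deposited volume: 168 + 178 + 34.6 → 380.6 cm³.
Mass: 380.6 × 1.05 → 399.63 g.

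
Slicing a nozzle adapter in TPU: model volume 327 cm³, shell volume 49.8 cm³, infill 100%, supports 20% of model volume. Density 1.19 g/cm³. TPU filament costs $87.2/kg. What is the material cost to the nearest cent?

$40.72

Interior volume = 327 − 49.8 = 277.2 cm³.
Infill volume = 1.00 × 277.2 = 277.2 cm³.
Support: 0.20 × 327 → 65.4 cm³.
Deposited volume: 49.8 + 277.2 + 65.4 → 392.4 cm³.
Mass: 392.4 × 1.19 → 466.956 g.
Cost = 466.956 g / 1000 × $87.2/kg = $40.72.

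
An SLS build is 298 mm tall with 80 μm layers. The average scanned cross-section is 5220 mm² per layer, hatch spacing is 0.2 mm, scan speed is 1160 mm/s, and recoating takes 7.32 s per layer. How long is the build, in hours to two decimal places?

Number of layers: 298 / 0.08 → 3725 (rounded up).
Hatch length per layer: 5220 / 0.2 → 26100 mm.
Scan time per layer: 26100 / 1160 → 22.5 s.
Time per layer = 22.5 + 7.32 = 29.82 s.
3725 layers × 29.82 s/layer = 111079.5 s, i.e. 30.86 hours.

30.86 hours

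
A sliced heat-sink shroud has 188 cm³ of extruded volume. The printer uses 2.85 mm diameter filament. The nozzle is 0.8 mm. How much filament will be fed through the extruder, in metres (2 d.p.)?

29.47 m

A = π r² = π × 1.425² = 6.3794 mm².
L = 188000 mm³ / 6.3794 mm² = 29469.86 mm, i.e. 29.47 m.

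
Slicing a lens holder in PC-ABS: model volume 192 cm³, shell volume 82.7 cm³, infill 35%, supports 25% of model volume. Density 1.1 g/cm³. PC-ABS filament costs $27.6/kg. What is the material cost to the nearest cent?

$5.13

Infill region: 192 − 82.7 → 109.3 cm³.
Infill volume: 0.35 × 109.3 → 38.255 cm³.
Support = 0.25 × 192 = 48 cm³.
Total printed volume: 82.7 + 38.255 + 48 → 168.955 cm³.
Mass: 168.955 × 1.1 → 185.8505 g.
Cost = 185.8505 g / 1000 × $27.6/kg = $5.13.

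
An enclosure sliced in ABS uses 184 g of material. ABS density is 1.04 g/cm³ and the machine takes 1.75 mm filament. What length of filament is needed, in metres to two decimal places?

73.56 m

Extruded volume: 184/1.04 = 176.9231 cm³ (176923.1 mm³).
A = π r² = π × 0.875² = 2.4053 mm².
Length = 176923.1 / 2.4053 = 73555.52 mm = 73.56 m.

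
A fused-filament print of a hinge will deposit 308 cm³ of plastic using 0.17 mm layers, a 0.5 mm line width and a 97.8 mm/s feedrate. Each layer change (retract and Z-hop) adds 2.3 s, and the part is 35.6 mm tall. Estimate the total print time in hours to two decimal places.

10.43 hours

Bead cross-section: 0.17 × 0.5 → 0.085 mm².
Path length: 308000 mm³ / 0.085 mm² → 3623529.4 mm.
Extrusion time: 3623529.4 / 97.8 → 37050.4 s.
Number of layers: 35.6 / 0.17 → 210 (rounded up).
Non-print overhead: 210 × 2.3 → 483 s.
Total = 37050.4 + 483 = 37533.4 s = 10.43 hours.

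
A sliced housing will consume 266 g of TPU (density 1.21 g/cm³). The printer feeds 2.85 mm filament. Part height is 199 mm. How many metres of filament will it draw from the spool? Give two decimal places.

Extruded volume: 266/1.21 = 219.8347 cm³ (219834.7 mm³).
Cross-section of 2.85 mm filament: π·(2.85/2)² = 6.3794 mm².
L = V/A = 219834.7/6.3794 = 34460.09 mm → 34.46 m.

34.46 m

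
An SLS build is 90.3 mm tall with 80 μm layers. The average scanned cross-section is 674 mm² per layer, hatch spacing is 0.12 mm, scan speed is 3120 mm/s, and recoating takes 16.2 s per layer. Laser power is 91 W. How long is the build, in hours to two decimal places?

5.65 hours

Layer count = ceil(90.3 / 0.08) = 1129.
Hatch length per layer = 674 / 0.12, so 5616.7 mm.
Laser time per layer: 5616.7 / 3120 → 1.8002 s.
Time per layer = 1.8002 + 16.2 = 18.0002 s.
Total: 1129 × 18.0002 s = 20322.2258 s → 5.65 hours.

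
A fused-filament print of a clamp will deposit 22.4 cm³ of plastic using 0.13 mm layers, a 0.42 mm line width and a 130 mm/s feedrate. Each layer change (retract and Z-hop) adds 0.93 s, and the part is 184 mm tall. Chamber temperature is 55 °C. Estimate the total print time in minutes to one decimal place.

74.5 minutes

Extrusion cross-section = 0.13 × 0.42 = 0.0546 mm².
Toolpath length = 22.4 cm³ / 0.0546 mm² = 22400 / 0.0546 = 410256.4 mm.
Time extruding: 410256.4 / 130 → 3155.8 s.
Layer count = ceil(184 / 0.13) = 1416.
Layer-change overhead: 1416 × 0.93 → 1316.88 s.
Altogether 3155.8 + 1316.88 = 4472.68 s, i.e. 74.5 minutes.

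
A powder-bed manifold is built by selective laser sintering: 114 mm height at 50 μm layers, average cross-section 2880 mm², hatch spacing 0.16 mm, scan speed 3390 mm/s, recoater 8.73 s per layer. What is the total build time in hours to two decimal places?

Number of layers: 114 / 0.05 → 2280 (rounded up).
Hatch length per layer: 2880 / 0.16 → 18000 mm.
Per-layer scan time = 18000 / 3390, so 5.3097 s.
Layer cycle: 5.3097 + 8.73 → 14.0397 s.
Total: 2280 × 14.0397 s = 32010.516 s → 8.89 hours.

8.89 hours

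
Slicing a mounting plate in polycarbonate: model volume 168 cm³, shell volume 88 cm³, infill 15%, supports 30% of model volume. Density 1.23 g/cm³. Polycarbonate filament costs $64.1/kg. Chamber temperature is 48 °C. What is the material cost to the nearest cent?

Volume inside the shell: 168 − 88 → 80 cm³.
Deposited infill = 0.15 × 80 = 12 cm³.
Support = 0.30 × 168, so 50.4 cm³.
Total extruded: 88 + 12 + 50.4 → 150.4 cm³.
Mass = 150.4 × 1.23, so 184.992 g.
At $64.1/kg: 184.992/1000 × 64.1 = $11.86.

$11.86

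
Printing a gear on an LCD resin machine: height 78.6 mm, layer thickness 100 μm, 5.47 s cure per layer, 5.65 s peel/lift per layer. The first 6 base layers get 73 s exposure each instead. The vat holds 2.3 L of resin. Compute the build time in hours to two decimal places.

Layers = ⌈78.6/0.1⌉ = 786.
Burn-in layers = 6 × (73 + 5.65) = 471.9 s.
Remaining layers: 780 × (5.47 + 5.65) → 8673.6 s.
Sum: 471.9 + 8673.6 = 9145.5 s → 2.54 hours.

2.54 hours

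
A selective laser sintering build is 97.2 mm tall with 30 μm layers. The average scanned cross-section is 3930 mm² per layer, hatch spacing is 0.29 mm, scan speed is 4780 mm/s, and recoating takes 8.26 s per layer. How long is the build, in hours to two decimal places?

Layers = ⌈97.2/0.03⌉ = 3240.
Hatch length per layer = 3930 / 0.29, so 13551.7 mm.
Scan time per layer = 13551.7 / 4780, so 2.8351 s.
Layer cycle: 2.8351 + 8.26 → 11.0951 s.
Total: 3240 × 11.0951 s = 35948.124 s → 9.99 hours.

9.99 hours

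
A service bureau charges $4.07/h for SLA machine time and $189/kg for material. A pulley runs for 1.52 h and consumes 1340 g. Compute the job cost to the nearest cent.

$259.45

Machine-time cost = 4.07 × 1.52 = $6.1864.
Feedstock cost = 189 × 1340/1000, so $253.26.
Job cost: 6.1864 + 253.26 = 259.4464 ≈ $259.45.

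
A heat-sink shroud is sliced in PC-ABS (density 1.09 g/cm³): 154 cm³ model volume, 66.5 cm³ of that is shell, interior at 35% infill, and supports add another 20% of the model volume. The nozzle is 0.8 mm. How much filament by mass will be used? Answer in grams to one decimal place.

Infill region = 154 − 66.5 = 87.5 cm³.
Infill volume = 0.35 × 87.5 = 30.625 cm³.
Support = 0.20 × 154 = 30.8 cm³.
Total extruded: 66.5 + 30.625 + 30.8 → 127.925 cm³.
Mass = 127.925 × 1.09 = 139.43825 g.

139.4 g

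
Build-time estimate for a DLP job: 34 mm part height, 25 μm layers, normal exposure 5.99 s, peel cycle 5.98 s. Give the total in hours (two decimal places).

Number of layers: 34 / 0.025 → 1360 (rounded up).
Per-layer time = 5.99 + 5.98, so 11.97 s.
Build time: 1360 × 11.97 s = 16279.2 s, i.e. 4.52 hours.

4.52 hours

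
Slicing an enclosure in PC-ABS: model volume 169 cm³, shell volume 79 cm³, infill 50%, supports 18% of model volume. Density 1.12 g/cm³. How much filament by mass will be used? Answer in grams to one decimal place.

Interior volume: 169 − 79 → 90 cm³.
Deposited infill: 0.50 × 90 → 45 cm³.
Support: 0.18 × 169 → 30.42 cm³.
Deposited volume = 79 + 45 + 30.42, so 154.42 cm³.
Mass = 154.42 × 1.12 = 172.9504 g.

173.0 g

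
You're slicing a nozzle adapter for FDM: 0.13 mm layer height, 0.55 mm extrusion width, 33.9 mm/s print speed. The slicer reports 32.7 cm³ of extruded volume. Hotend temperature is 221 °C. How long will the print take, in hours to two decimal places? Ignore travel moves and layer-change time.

3.75 hours

Extrusion cross-section: 0.13 × 0.55 → 0.0715 mm².
Toolpath length = 32.7 cm³ / 0.0715 mm² = 32700 / 0.0715 = 457342.7 mm.
Print-move time: 457342.7 / 33.9 → 13490.9 s.
Converting: 13490.9 s = 3.75 hours.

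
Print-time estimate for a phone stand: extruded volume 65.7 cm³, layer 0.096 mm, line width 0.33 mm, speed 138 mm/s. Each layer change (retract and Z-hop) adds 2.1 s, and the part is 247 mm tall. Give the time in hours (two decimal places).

5.68 hours

Bead cross-section: 0.096 × 0.33 → 0.03168 mm².
Total extruded path = 65700/0.03168 = 2073863.6 mm.
Print-move time = 2073863.6 / 138, so 15028 s.
Layer count = ceil(247 / 0.096) = 2573.
Layer-change overhead = 2573 × 2.1, so 5403.3 s.
Total = 15028 + 5403.3 = 20431.3 s = 5.68 hours.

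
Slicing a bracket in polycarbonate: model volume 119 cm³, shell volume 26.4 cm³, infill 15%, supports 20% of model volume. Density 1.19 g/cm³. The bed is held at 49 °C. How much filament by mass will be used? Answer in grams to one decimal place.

76.3 g

Infill region = 119 − 26.4, so 92.6 cm³.
Infill volume = 0.15 × 92.6, so 13.89 cm³.
Support = 0.20 × 119 = 23.8 cm³.
Total printed volume: 26.4 + 13.89 + 23.8 → 64.09 cm³.
Mass = 64.09 × 1.19 = 76.2671 g.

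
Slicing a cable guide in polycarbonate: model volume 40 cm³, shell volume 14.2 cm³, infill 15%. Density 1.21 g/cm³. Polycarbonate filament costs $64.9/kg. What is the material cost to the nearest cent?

Volume inside the shell: 40 − 14.2 → 25.8 cm³.
Infill deposited = 0.15 × 25.8 = 3.87 cm³.
Total extruded: 14.2 + 3.87 → 18.07 cm³.
Mass = 18.07 × 1.21, so 21.8647 g.
Cost = 21.8647 g / 1000 × $64.9/kg = $1.42.

$1.42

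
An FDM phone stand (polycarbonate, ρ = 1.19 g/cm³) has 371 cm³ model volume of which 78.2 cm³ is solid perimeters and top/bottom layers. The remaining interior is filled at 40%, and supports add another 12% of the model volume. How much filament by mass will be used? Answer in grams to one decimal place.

Volume inside the shell: 371 − 78.2 → 292.8 cm³.
Infill volume = 0.40 × 292.8, so 117.12 cm³.
Support: 0.12 × 371 → 44.52 cm³.
Total extruded = 78.2 + 117.12 + 44.52, so 239.84 cm³.
Mass: 239.84 × 1.19 → 285.4096 g.

285.4 g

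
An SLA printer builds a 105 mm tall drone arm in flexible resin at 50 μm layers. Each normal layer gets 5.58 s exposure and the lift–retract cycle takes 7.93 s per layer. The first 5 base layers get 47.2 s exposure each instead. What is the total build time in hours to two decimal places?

Number of layers: 105 / 0.05 → 2100 (rounded up).
Burn-in layers = 5 × (47.2 + 7.93), so 275.65 s.
Remaining layers = 2095 × (5.58 + 7.93) = 28303.45 s.
Sum: 275.65 + 28303.45 = 28579.1 s → 7.94 hours.

7.94 hours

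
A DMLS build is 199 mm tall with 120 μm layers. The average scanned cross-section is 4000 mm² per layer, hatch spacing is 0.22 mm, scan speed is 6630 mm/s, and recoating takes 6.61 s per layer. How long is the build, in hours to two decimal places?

4.31 hours

Layer count = ceil(199 / 0.12) = 1659.
Per-layer scan distance: 4000 / 0.22 → 18181.8 mm.
Laser time per layer: 18181.8 / 6630 → 2.7424 s.
Layer cycle: 2.7424 + 6.61 → 9.3524 s.
Total: 1659 × 9.3524 s = 15515.6316 s → 4.31 hours.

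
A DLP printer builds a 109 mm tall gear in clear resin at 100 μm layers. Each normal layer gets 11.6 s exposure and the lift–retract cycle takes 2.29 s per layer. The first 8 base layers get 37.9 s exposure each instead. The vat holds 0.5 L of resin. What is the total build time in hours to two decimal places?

Number of layers: 109 / 0.1 → 1090 (rounded up).
Bottom layers = 8 × (37.9 + 2.29) = 321.52 s.
Normal layers = 1082 × (11.6 + 2.29), so 15028.98 s.
Total = 321.52 + 15028.98 = 15350.5 s = 4.26 hours.

4.26 hours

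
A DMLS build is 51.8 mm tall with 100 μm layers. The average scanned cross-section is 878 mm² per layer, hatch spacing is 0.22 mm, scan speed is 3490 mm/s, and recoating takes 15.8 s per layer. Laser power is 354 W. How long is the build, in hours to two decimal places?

Number of layers: 51.8 / 0.1 → 518 (rounded up).
Scan path per layer = 878 / 0.22 = 3990.9 mm.
Scan time per layer = 3990.9 / 3490 = 1.1435 s.
Per-layer time = 1.1435 + 15.8 = 16.9435 s.
Build time = 518 × 16.9435 = 8776.733 s = 2.44 hours.

2.44 hours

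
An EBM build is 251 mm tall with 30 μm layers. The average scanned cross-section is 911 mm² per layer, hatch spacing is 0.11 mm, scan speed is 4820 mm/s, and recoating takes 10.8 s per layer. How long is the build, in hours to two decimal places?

Layer count = ceil(251 / 0.03) = 8367.
Hatch length per layer: 911 / 0.11 → 8281.8 mm.
Beam time per layer = 8281.8 / 4820, so 1.7182 s.
Time per layer: 1.7182 + 10.8 → 12.5182 s.
8367 layers × 12.5182 s/layer = 104739.7794 s, i.e. 29.09 hours.

29.09 hours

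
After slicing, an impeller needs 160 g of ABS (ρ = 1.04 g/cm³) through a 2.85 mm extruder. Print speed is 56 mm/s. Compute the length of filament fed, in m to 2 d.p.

24.12 m

Extruded volume: 160/1.04 = 153.8462 cm³ (153846.2 mm³).
A = π r² = π × 1.425² = 6.3794 mm².
Length = 153846.2 / 6.3794 = 24116.09 mm = 24.12 m.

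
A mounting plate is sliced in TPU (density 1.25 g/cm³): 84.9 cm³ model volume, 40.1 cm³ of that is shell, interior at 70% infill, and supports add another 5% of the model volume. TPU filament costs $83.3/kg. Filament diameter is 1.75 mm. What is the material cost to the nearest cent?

Infill region: 84.9 − 40.1 → 44.8 cm³.
Infill deposited = 0.70 × 44.8, so 31.36 cm³.
Support: 0.05 × 84.9 → 4.245 cm³.
Total printed volume = 40.1 + 31.36 + 4.245, so 75.705 cm³.
Mass = 75.705 × 1.25, so 94.63125 g.
At $83.3/kg: 94.63125/1000 × 83.3 = $7.88.

$7.88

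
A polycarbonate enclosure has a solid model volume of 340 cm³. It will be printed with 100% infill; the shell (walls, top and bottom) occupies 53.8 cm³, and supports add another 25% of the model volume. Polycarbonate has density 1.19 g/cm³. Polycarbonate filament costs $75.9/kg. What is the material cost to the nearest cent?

Interior volume = 340 − 53.8, so 286.2 cm³.
Deposited infill = 1.00 × 286.2, so 286.2 cm³.
Support = 0.25 × 340 = 85 cm³.
Total extruded: 53.8 + 286.2 + 85 → 425 cm³.
Mass = 425 × 1.19 = 505.75 g.
At $75.9/kg: 505.75/1000 × 75.9 = $38.39.

$38.39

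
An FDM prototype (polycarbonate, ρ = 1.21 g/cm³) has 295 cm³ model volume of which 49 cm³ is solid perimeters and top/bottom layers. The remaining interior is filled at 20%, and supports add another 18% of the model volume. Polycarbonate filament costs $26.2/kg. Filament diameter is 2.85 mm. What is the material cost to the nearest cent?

$4.80

Interior volume: 295 − 49 → 246 cm³.
Deposited infill: 0.20 × 246 → 49.2 cm³.
Support: 0.18 × 295 → 53.1 cm³.
Deposited volume = 49 + 49.2 + 53.1 = 151.3 cm³.
Mass = 151.3 × 1.21, so 183.073 g.
At $26.2/kg: 183.073/1000 × 26.2 = $4.80.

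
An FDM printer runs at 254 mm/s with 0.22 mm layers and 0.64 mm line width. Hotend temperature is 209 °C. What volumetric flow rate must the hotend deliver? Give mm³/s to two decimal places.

35.76

Bead cross-section = 0.22 × 0.64 = 0.1408 mm².
Q = v·A = 254 × 0.1408 = 35.76 mm³/s.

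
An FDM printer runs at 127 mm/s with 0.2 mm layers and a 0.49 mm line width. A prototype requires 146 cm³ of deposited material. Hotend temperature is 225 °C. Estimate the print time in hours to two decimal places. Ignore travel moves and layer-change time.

3.26 hours

Extrusion cross-section = 0.2 × 0.49, so 0.098 mm².
Total extruded path = 146000/0.098 = 1489795.9 mm.
Print-move time: 1489795.9 / 127 → 11730.7 s.
Converting: 11730.7 s = 3.26 hours.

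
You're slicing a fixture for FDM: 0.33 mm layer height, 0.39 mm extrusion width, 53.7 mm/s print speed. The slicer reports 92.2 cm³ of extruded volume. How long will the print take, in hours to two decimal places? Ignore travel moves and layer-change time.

3.71 hours

Line area = 0.33 × 0.39 = 0.1287 mm².
Toolpath length = 92.2 cm³ / 0.1287 mm² = 92200 / 0.1287 = 716394.7 mm.
Time extruding = 716394.7 / 53.7 = 13340.7 s.
Converting: 13340.7 s = 3.71 hours.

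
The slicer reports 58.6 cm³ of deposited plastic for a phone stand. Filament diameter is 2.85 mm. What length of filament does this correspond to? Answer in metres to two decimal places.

Cross-section of 2.85 mm filament: π·(2.85/2)² = 6.3794 mm².
L = 58600 mm³ / 6.3794 mm² = 9185.82 mm, i.e. 9.19 m.

9.19 m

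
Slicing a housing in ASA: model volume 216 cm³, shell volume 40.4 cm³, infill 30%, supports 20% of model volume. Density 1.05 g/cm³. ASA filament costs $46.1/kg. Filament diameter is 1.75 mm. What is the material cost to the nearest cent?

$6.60

Infill region = 216 − 40.4 = 175.6 cm³.
Infill deposited: 0.30 × 175.6 → 52.68 cm³.
Support = 0.20 × 216 = 43.2 cm³.
Total extruded = 40.4 + 52.68 + 43.2 = 136.28 cm³.
Mass = 136.28 × 1.05, so 143.094 g.
Cost = 143.094 g / 1000 × $46.1/kg = $6.60.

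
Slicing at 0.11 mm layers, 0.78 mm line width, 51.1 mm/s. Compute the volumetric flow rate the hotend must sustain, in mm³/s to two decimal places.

Bead cross-section: 0.11 × 0.78 → 0.0858 mm².
Volumetric flow = 51.1 × 0.0858 = 4.38 mm³/s.

4.38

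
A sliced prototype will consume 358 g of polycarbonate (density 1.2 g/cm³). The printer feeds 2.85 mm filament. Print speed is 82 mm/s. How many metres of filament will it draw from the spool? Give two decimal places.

46.77 m

Extruded volume: 358/1.2 = 298.3333 cm³ (298333.3 mm³).
Cross-section of 2.85 mm filament: π·(2.85/2)² = 6.3794 mm².
Length = 298333.3 / 6.3794 = 46765.1 mm = 46.77 m.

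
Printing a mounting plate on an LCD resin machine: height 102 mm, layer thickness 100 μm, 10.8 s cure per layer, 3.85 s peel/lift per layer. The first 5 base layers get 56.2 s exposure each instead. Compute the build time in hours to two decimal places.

4.21 hours

Layers = ⌈102/0.1⌉ = 1020.
Bottom layers = 5 × (56.2 + 3.85) = 300.25 s.
Remaining layers: 1015 × (10.8 + 3.85) → 14869.75 s.
Total = 300.25 + 14869.75 = 15170 s = 4.21 hours.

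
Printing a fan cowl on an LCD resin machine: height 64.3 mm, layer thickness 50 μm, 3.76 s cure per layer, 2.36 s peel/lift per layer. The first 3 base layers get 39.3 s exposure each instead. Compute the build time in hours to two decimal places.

Layer count = ceil(64.3 / 0.05) = 1286.
Base layers: 3 × (39.3 + 2.36) → 124.98 s.
Regular layers = 1283 × (3.76 + 2.36) = 7851.96 s.
Sum: 124.98 + 7851.96 = 7976.94 s → 2.22 hours.

2.22 hours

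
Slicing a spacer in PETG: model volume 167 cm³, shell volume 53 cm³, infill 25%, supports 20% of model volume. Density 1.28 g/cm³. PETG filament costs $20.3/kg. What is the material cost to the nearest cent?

$2.99

Interior volume = 167 − 53, so 114 cm³.
Deposited infill = 0.25 × 114 = 28.5 cm³.
Support = 0.20 × 167, so 33.4 cm³.
Total extruded = 53 + 28.5 + 33.4, so 114.9 cm³.
Mass = 114.9 × 1.28, so 147.072 g.
Cost = 147.072 g / 1000 × $20.3/kg = $2.99.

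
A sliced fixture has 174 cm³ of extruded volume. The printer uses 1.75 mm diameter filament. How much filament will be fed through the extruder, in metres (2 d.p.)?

72.34 m

Cross-section of 1.75 mm filament: π·(1.75/2)² = 2.4053 mm².
L = 174000 mm³ / 2.4053 mm² = 72340.25 mm, i.e. 72.34 m.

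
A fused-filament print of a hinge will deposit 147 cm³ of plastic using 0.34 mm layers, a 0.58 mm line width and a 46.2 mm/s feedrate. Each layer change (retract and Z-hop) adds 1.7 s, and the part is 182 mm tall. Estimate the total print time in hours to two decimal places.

Extrusion cross-section = 0.34 × 0.58 = 0.1972 mm².
Toolpath length = 147 cm³ / 0.1972 mm² = 147000 / 0.1972 = 745436.1 mm.
Time extruding = 745436.1 / 46.2, so 16135 s.
Number of layers: 182 / 0.34 → 536 (rounded up).
Non-print overhead: 536 × 1.7 → 911.2 s.
Total = 16135 + 911.2 = 17046.2 s = 4.74 hours.

4.74 hours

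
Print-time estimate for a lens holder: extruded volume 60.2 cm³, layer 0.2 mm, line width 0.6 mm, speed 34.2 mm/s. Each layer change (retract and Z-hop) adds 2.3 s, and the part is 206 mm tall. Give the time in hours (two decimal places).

Line area = 0.2 × 0.6 = 0.12 mm².
Total extruded path = 60200/0.12 = 501666.7 mm.
Extrusion time = 501666.7 / 34.2, so 14668.6 s.
Layer count = ceil(206 / 0.2) = 1030.
Layer-change overhead = 1030 × 2.3, so 2369 s.
Total = 14668.6 + 2369 = 17037.6 s = 4.73 hours.

4.73 hours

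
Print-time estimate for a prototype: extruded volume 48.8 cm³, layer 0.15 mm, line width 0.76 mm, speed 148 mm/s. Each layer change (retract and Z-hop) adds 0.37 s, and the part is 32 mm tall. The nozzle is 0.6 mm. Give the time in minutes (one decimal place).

49.5 minutes

Line area = 0.15 × 0.76 = 0.114 mm².
Total extruded path = 48800/0.114 = 428070.2 mm.
Extrusion time = 428070.2 / 148, so 2892.4 s.
Layer count = ceil(32 / 0.15) = 214.
Layer-change overhead = 214 × 0.37, so 79.18 s.
Total = 2892.4 + 79.18 = 2971.58 s = 49.5 minutes.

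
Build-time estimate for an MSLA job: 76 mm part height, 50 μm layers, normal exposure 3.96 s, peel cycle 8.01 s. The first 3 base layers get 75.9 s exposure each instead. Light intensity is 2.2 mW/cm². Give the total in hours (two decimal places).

5.11 hours

Number of layers: 76 / 0.05 → 1520 (rounded up).
Base layers = 3 × (75.9 + 8.01), so 251.73 s.
Remaining layers: 1517 × (3.96 + 8.01) → 18158.49 s.
Sum: 251.73 + 18158.49 = 18410.22 s → 5.11 hours.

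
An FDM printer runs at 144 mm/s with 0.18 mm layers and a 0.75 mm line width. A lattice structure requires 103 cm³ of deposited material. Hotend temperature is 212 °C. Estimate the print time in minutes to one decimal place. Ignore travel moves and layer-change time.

88.3 minutes

Bead cross-section: 0.18 × 0.75 → 0.135 mm².
Path length: 103000 mm³ / 0.135 mm² → 762963 mm.
Print-move time = 762963 / 144, so 5298.4 s.
That's 5298.4 s → 88.3 minutes.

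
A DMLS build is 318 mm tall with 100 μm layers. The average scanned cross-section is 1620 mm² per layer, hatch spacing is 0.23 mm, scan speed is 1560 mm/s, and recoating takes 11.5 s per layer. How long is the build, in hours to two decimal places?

14.15 hours

Layers = ⌈318/0.1⌉ = 3180.
Scan path per layer = 1620 / 0.23, so 7043.5 mm.
Per-layer scan time = 7043.5 / 1560 = 4.5151 s.
Time per layer = 4.5151 + 11.5, so 16.0151 s.
Total: 3180 × 16.0151 s = 50928.018 s → 14.15 hours.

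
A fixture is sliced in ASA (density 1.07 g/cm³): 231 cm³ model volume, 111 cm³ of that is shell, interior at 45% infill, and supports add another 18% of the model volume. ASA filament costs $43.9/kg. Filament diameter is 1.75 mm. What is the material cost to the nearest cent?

$9.70

Volume inside the shell = 231 − 111 = 120 cm³.
Infill volume: 0.45 × 120 → 54 cm³.
Support: 0.18 × 231 → 41.58 cm³.
Total printed volume: 111 + 54 + 41.58 → 206.58 cm³.
Mass = 206.58 × 1.07, so 221.0406 g.
Cost = 221.0406 g / 1000 × $43.9/kg = $9.70.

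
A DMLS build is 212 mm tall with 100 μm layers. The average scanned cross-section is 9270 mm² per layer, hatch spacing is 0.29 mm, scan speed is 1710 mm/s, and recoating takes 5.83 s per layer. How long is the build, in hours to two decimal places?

Number of layers: 212 / 0.1 → 2120 (rounded up).
Per-layer scan distance: 9270 / 0.29 → 31965.5 mm.
Laser time per layer = 31965.5 / 1710 = 18.6933 s.
Layer cycle: 18.6933 + 5.83 → 24.5233 s.
Total: 2120 × 24.5233 s = 51989.396 s → 14.44 hours.

14.44 hours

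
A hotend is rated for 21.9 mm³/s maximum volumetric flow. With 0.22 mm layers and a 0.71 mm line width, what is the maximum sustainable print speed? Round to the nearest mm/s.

A: 0.22 × 0.71 → 0.1562 mm².
Max speed = 21.9 / 0.1562 = 140.20 ≈ 140 mm/s.

140 mm/s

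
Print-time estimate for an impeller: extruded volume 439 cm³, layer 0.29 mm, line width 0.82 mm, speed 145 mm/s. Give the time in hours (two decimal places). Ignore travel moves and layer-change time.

Bead cross-section = 0.29 × 0.82, so 0.2378 mm².
Total extruded path = 439000/0.2378 = 1846089.2 mm.
Extrusion time: 1846089.2 / 145 → 12731.6 s.
That's 12731.6 s → 3.54 hours.

3.54 hours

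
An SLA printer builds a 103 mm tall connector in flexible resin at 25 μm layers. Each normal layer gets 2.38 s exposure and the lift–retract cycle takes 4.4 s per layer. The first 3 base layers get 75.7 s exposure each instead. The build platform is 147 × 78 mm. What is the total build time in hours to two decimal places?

7.82 hours

Layers = ⌈103/0.025⌉ = 4120.
Burn-in layers = 3 × (75.7 + 4.4), so 240.3 s.
Regular layers = 4117 × (2.38 + 4.4) = 27913.26 s.
Sum: 240.3 + 27913.26 = 28153.56 s → 7.82 hours.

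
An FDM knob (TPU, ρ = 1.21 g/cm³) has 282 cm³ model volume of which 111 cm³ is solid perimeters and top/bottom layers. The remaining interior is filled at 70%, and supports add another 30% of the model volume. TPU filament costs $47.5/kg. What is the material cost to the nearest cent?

$18.12

Volume inside the shell = 282 − 111 = 171 cm³.
Deposited infill = 0.70 × 171 = 119.7 cm³.
Support = 0.30 × 282 = 84.6 cm³.
Total extruded = 111 + 119.7 + 84.6, so 315.3 cm³.
Mass = 315.3 × 1.21 = 381.513 g.
Cost = 381.513 g / 1000 × $47.5/kg = $18.12.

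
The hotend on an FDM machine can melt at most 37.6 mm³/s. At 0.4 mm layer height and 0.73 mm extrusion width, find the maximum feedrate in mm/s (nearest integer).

Bead cross-section = 0.4 × 0.73, so 0.292 mm².
Max speed = 37.6 / 0.292 = 128.77 ≈ 129 mm/s.

129 mm/s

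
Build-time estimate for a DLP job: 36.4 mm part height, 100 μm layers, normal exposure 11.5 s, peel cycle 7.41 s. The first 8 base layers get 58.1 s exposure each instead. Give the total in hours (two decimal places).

Layers = ⌈36.4/0.1⌉ = 364.
Base layers = 8 × (58.1 + 7.41), so 524.08 s.
Normal layers = 356 × (11.5 + 7.41) = 6731.96 s.
Total = 524.08 + 6731.96 = 7256.04 s = 2.02 hours.

2.02 hours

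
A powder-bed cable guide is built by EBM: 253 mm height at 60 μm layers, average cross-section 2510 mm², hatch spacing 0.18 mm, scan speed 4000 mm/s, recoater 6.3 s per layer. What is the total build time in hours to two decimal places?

11.46 hours

Layer count = ceil(253 / 0.06) = 4217.
Hatch length per layer: 2510 / 0.18 → 13944.4 mm.
Per-layer scan time: 13944.4 / 4000 → 3.4861 s.
Time per layer = 3.4861 + 6.3 = 9.7861 s.
Total: 4217 × 9.7861 s = 41267.9837 s → 11.46 hours.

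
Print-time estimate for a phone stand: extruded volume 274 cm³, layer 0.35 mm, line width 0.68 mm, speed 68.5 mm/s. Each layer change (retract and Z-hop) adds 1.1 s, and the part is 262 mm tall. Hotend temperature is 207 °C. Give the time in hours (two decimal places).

Line area = 0.35 × 0.68 = 0.238 mm².
Path length: 274000 mm³ / 0.238 mm² → 1151260.5 mm.
Time extruding = 1151260.5 / 68.5 = 16806.7 s.
Layers = ⌈262/0.35⌉ = 749.
Layer-change overhead = 749 × 1.1 = 823.9 s.
Altogether 16806.7 + 823.9 = 17630.6 s, i.e. 4.90 hours.

4.90 hours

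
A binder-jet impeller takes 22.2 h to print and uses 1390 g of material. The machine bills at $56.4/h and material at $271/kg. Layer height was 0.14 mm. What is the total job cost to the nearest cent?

$1628.77

Time charge = 56.4 × 22.2 = $1252.08.
Material cost: 271 × 1390/1000 → $376.69.
Job cost: 1252.08 + 376.69 = $1628.77.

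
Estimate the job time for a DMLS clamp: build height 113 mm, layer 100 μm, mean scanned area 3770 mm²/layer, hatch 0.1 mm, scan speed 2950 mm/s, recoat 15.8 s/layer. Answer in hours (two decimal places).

8.97 hours

Number of layers: 113 / 0.1 → 1130 (rounded up).
Per-layer scan distance = 3770 / 0.1, so 37700 mm.
Per-layer scan time = 37700 / 2950 = 12.7797 s.
Layer cycle: 12.7797 + 15.8 → 28.5797 s.
Build time = 1130 × 28.5797 = 32295.061 s = 8.97 hours.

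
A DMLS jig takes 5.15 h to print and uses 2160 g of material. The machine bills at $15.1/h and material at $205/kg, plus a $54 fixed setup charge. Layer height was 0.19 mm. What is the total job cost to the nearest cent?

$574.57

Machine-time cost = 15.1 × 5.15 = $77.765.
Feedstock cost = 205 × 2160/1000, so $442.80.
Total = 77.765 + 442.80 + 54 = 574.565 ≈ $574.57.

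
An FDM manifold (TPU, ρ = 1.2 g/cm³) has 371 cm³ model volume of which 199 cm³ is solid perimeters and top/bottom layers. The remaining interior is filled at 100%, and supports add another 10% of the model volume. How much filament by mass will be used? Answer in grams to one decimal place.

489.7 g

Infill region = 371 − 199, so 172 cm³.
Deposited infill = 1.00 × 172 = 172 cm³.
Support = 0.10 × 371, so 37.1 cm³.
Total printed volume = 199 + 172 + 37.1 = 408.1 cm³.
Mass = 408.1 × 1.2 = 489.72 g.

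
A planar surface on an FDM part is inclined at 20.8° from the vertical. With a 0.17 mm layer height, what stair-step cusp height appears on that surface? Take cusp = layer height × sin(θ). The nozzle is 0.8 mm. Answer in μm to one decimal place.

Cusp = layer height × sin(20.8°) = 0.17 × 0.3551 = 0.060367 mm = 60.4 μm.

60.4 μm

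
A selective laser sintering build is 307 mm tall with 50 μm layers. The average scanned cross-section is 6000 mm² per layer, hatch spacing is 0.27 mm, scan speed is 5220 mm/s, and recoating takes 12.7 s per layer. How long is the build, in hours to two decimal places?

28.92 hours

Layer count = ceil(307 / 0.05) = 6140.
Hatch length per layer = 6000 / 0.27, so 22222.2 mm.
Per-layer scan time = 22222.2 / 5220 = 4.2571 s.
Per-layer time: 4.2571 + 12.7 → 16.9571 s.
Build time = 6140 × 16.9571 = 104116.594 s = 28.92 hours.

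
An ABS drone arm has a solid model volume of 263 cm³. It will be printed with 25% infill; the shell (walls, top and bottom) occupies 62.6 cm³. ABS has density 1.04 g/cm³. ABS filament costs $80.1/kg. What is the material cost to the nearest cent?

Interior volume = 263 − 62.6, so 200.4 cm³.
Infill volume = 0.25 × 200.4 = 50.1 cm³.
Total extruded = 62.6 + 50.1 = 112.7 cm³.
Mass: 112.7 × 1.04 → 117.208 g.
Cost = 117.208 g / 1000 × $80.1/kg = $9.39.

$9.39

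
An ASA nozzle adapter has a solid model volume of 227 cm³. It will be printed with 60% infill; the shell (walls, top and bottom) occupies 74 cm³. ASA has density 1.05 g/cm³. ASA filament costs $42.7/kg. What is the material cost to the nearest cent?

$7.43

Infill region = 227 − 74, so 153 cm³.
Deposited infill: 0.60 × 153 → 91.8 cm³.
Total printed volume = 74 + 91.8 = 165.8 cm³.
Mass: 165.8 × 1.05 → 174.09 g.
At $42.7/kg: 174.09/1000 × 42.7 = $7.43.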